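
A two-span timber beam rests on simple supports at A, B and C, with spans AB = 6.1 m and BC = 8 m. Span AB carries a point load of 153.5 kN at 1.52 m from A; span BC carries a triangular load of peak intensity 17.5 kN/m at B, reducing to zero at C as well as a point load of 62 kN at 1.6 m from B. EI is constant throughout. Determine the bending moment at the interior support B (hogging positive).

Release continuity at B by inserting a hinge; the redundant is the internal moment M_B. The primary structure is two simply-supported spans AB and BC.
Rotations at B on the released spans (each span's end-slope, ×1/EI):
  span AB: point load 153.5 at a = 1.52: Pab(L + a)/(6LEI) = 222.5/EI
  span BC: triangular load, peak 17.5: w₀L³/(45EI) = 199.1/EI
  span BC: point load 62 at a = 1.6: Pab(L + b)/(6LEI) = 190.5/EI
  relative rotation θ_0 = (222.5 + 389.6)/EI = 612.1/EI
A unit hogging moment at B produces rotation L₁/(3EI) + L₂/(3EI) = 4.7/EI.
Slope continuity at B: θ_0 = M_B·4.7/EI, so M_B = 612.1/4.7 = 130.2 kN·m (hogging).

M_B = 130.2 kN·m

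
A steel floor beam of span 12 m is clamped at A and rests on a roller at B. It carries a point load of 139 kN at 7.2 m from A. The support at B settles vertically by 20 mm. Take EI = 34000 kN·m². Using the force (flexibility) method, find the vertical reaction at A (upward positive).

Release the roller at B. Primary structure: cantilever fixed at A.
Free-end deflection of the primary structure under the applied loading (downward +):
  point load 139 at a = 7.2: Pa²(3L − a)/(6EI) = 34588/EI
Tip deflection under a unit load at B: L³/(3EI) = 576/EI.
With EI = 34000 kN·m²: δ_0 = 1.0173 m and δ_{BB} = 0.016941 m/kN.
Compatibility — the beam at B must follow the support down by 0.02 m: δ_0 − R_B·δ_{BB} = 0.02, so R_B = (1.0173 − 0.02)/0.016941 = 58.87 kN.
Vertical equilibrium: R_A = ΣP − R_B = 139 − 58.87 = 80.13 kN.

R_A = 80.13 kN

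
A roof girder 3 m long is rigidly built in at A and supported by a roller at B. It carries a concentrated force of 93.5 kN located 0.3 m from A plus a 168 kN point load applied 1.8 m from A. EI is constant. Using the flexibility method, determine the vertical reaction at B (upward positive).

R_B = 73.93 kN

Remove the prop at B; the released (primary) structure is a cantilever built in at A.
Free-end deflection of the primary structure under the applied loading (downward +):
  point load 93.5 at a = 0.3: Pa²(3L − a)/(6EI) = 12.2/EI
  point load 168 at a = 1.8: Pa²(3L − a)/(6EI) = 653.2/EI
  δ_0 = 665.4/EI
Tip deflection under a unit load at B: L³/(3EI) = 9/EI.
The prop prevents deflection at B: R_B = δ_0/δ_{BB} = 665.4/9 = 73.93 kN.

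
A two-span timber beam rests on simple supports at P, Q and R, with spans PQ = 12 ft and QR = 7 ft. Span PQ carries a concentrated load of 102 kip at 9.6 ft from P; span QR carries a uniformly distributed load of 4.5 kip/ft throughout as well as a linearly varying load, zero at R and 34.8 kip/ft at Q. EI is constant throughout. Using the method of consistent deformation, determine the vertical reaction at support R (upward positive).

R_R = 33.01 kip

Take M_Q as the redundant. Released structure: two simple spans PQ and QR with a hinge at Q.
Discontinuity in slope at Q on the released structure — sum the simple-span end rotations:
  span PQ: point load 102 at a = 9.6: Pab(L + a)/(6LEI) = 705/EI
  span QR: UDL 4.5: wL³/(24EI) = 64.31/EI
  span QR: triangular load, peak 34.8: w₀L³/(45EI) = 265.3/EI
  relative rotation θ_0 = (705 + 329.6)/EI = 1035/EI
A unit hogging moment at Q produces rotation L₁/(3EI) + L₂/(3EI) = 6.333/EI.
Compatibility: M_Q·(L₁+L₂)/(3EI) = θ_0, giving M_Q = 163.4 kip·ft (hogging).
Span QR, ΣM about R: R_Q^{QR}·7 = 678.6 + 163.4, so R_Q^{QR} = 120.3 kip and R_R = 153.3 − 120.3 = 33.01 kip.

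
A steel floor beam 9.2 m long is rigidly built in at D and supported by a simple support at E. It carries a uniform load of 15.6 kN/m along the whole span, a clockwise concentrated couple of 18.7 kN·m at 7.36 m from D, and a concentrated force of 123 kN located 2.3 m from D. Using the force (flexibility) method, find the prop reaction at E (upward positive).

Release the roller at E. Primary structure: cantilever fixed at D.
Free-end deflection of the primary structure under the applied loading (downward +):
  UDL 15.6: wL⁴/(8EI) = 13970/EI
  clockwise couple 18.7 at a = 7.36: M₀a(2L − a)/(2EI) = 759.7/EI
  point load 123 at a = 2.3: Pa²(3L − a)/(6EI) = 2744/EI
  δ_0 = 17473/EI
Flexibility coefficient — unit upward force at E: δ_{EE} = L³/(3EI) = 259.6/EI.
Compatibility at E: δ_0 − R_E·δ_{EE} = 0, so R_E = 17473/259.6 = 67.32 kN.

R_E = 67.32 kN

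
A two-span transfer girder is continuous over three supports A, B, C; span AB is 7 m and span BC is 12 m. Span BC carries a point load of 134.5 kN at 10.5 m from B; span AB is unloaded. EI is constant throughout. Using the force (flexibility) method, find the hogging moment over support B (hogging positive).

Insert a hinge at B; M_B is the redundant, and each span becomes simply supported.
Discontinuity in slope at B on the released structure — sum the simple-span end rotations:
  span BC: point load 134.5 at a = 10.5: Pab(L + b)/(6LEI) = 397.2/EI
  relative rotation θ_0 = (0 + 397.2)/EI = 397.2/EI
A unit hogging moment at B produces rotation L₁/(3EI) + L₂/(3EI) = 6.333/EI.
Compatibility: M_B·(L₁+L₂)/(3EI) = θ_0, giving M_B = 62.72 kN·m (hogging).

M_B = 62.72 kN·m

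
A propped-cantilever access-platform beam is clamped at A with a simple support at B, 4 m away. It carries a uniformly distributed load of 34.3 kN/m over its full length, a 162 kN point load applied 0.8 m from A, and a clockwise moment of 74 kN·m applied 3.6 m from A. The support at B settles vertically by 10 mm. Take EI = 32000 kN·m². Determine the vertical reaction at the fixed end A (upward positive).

R_A = 226.2 kN

Choose R_B as the redundant. The primary structure is the cantilever fixed at A.
Downward deflection at the released point B due to the loads:
  UDL 34.3: wL⁴/(8EI) = 1098/EI
  point load 162 at a = 0.8: Pa²(3L − a)/(6EI) = 193.5/EI
  clockwise couple 74 at a = 3.6: M₀a(2L − a)/(2EI) = 586.1/EI
  δ_0 = 1877/EI
Flexibility coefficient — unit upward force at B: δ_{BB} = L³/(3EI) = 21.33/EI.
With EI = 32000 kN·m²: δ_0 = 0.058663 m and δ_{BB} = 0.000667 m/kN.
Compatibility — the beam at B must follow the support down by 0.01 m: δ_0 − R_B·δ_{BB} = 0.01, so R_B = (0.058663 − 0.01)/0.000667 = 72.99 kN.
Vertical equilibrium: R_A = ΣP − R_B = 299.2 − 72.99 = 226.2 kN.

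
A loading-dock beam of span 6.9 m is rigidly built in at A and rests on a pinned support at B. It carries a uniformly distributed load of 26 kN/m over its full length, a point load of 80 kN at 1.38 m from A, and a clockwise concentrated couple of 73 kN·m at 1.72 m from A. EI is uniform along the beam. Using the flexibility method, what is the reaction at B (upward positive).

R_B = 78.68 kN

Take the reaction at B as the redundant and release it; the primary structure is a cantilever fixed at A.
Primary-structure tip deflection at B by superposition:
  UDL 26: wL⁴/(8EI) = 7367/EI
  point load 80 at a = 1.38: Pa²(3L − a)/(6EI) = 490.6/EI
  clockwise couple 73 at a = 1.72: M₀a(2L − a)/(2EI) = 758.4/EI
  δ_0 = 8616/EI
Flexibility coefficient — unit upward force at B: δ_{BB} = L³/(3EI) = 109.5/EI.
Compatibility at B: δ_0 − R_B·δ_{BB} = 0, so R_B = 8616/109.5 = 78.68 kN.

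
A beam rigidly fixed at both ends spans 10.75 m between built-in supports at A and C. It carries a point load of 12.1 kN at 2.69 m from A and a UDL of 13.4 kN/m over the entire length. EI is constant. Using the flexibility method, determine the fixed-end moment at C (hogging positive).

Take the two fixed-end moments M_A, M_C as redundants; the released structure is the simple span AC.
End rotations of the released simple span under the applied load (×1/EI):
  at A: point load 12.1 at a = 2.69: Pab(L + b)/(6LEI) = 76.51/EI
  at C: point load 12.1 at a = 2.69: Pab(L + a)/(6LEI) = 54.67/EI
  at A: UDL 13.4: wL³/(24EI) = 693.6/EI
  at C: UDL 13.4: wL³/(24EI) = 693.6/EI
  θ_A0 = 770.1/EI,  θ_C0 = 748.3/EI
Flexibility coefficients: a unit moment at one end gives L/(3EI) there and L/(6EI) at the far end, so f₁₁ = f₂₂ = 3.583/EI and f₁₂ = f₂₁ = 1.792/EI.
Compatibility — zero rotation at each built-in end:
  3.583 M_A + 1.792 M_C = 770.1
  1.792 M_A + 3.583 M_C = 748.3
Solving the pair gives M_A = 147.3 kN·m and M_C = 135.2 kN·m (hogging).

M_C = 135.2 kN·m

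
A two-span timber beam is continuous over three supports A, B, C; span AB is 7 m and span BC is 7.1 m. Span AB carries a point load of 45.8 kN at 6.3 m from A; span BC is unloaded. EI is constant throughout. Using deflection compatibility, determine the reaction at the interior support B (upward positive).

R_B = 45.08 kN

Take M_B as the redundant. Released structure: two simple spans AB and BC with a hinge at B.
End slopes at the hinge B, treating each span as simply supported:
  span AB: point load 45.8 at a = 6.3: Pab(L + a)/(6LEI) = 63.96/EI
  relative rotation θ_0 = (63.96 + 0)/EI = 63.96/EI
A unit hogging moment at B produces rotation L₁/(3EI) + L₂/(3EI) = 4.7/EI.
Compatibility: M_B·(L₁+L₂)/(3EI) = θ_0, giving M_B = 13.61 kN·m (hogging).
Span AB, ΣM about A with M_B applied at B: R_B^{AB}·7 = 288.5 + 13.61, so R_B^{AB} = 43.16 kN and R_A = 45.8 − 43.16 = 2.636 kN.
Span BC, ΣM about C: R_B^{BC}·7.1 = 0 + 13.61, so R_B^{BC} = 1.917 kN and R_C = 0 − 1.917 = -1.917 kN.
R_B = 43.16 + 1.917 = 45.08 kN.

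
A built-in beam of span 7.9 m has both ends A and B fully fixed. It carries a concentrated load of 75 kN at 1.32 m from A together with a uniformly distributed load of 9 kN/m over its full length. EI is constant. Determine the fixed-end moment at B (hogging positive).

Release both end moments; the primary structure is a simply-supported span AB with redundants M_A and M_B.
On the primary (simply-supported) span, the end slopes from the loading are:
  at A: point load 75 at a = 1.32: Pab(L + b)/(6LEI) = 199/EI
  at B: point load 75 at a = 1.32: Pab(L + a)/(6LEI) = 126.7/EI
  at A: UDL 9: wL³/(24EI) = 184.9/EI
  at B: UDL 9: wL³/(24EI) = 184.9/EI
  θ_A0 = 383.9/EI,  θ_B0 = 311.6/EI
Flexibility coefficients: a unit moment at one end gives L/(3EI) there and L/(6EI) at the far end, so f₁₁ = f₂₂ = 2.633/EI and f₁₂ = f₂₁ = 1.317/EI.
Compatibility — zero rotation at each built-in end:
  2.633 M_A + 1.317 M_B = 383.9
  1.317 M_A + 2.633 M_B = 311.6
Solving the pair gives M_A = 115.5 kN·m and M_B = 60.59 kN·m (hogging).

M_B = 60.59 kN·m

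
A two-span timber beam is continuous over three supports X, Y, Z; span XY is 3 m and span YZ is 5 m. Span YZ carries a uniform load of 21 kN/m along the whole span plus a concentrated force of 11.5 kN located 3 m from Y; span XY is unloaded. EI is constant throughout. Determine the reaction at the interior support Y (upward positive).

R_Y = 82.19 kN

Take M_Y as the redundant. Released structure: two simple spans XY and YZ with a hinge at Y.
Discontinuity in slope at Y on the released structure — sum the simple-span end rotations:
  span YZ: UDL 21: wL³/(24EI) = 109.4/EI
  span YZ: point load 11.5 at a = 3: Pab(L + b)/(6LEI) = 16.1/EI
  relative rotation θ_0 = (0 + 125.5)/EI = 125.5/EI
A unit hogging moment at Y produces rotation L₁/(3EI) + L₂/(3EI) = 2.667/EI.
Compatibility: M_Y·(L₁+L₂)/(3EI) = θ_0, giving M_Y = 47.05 kN·m (hogging).
Span XY, ΣM about X with M_Y applied at Y: R_Y^{XY}·3 = 0 + 47.05, so R_Y^{XY} = 15.68 kN and R_X = 0 − 15.68 = -15.68 kN.
Span YZ, ΣM about Z: R_Y^{YZ}·5 = 285.5 + 47.05, so R_Y^{YZ} = 66.51 kN and R_Z = 116.5 − 66.51 = 49.99 kN.
R_Y = 15.68 + 66.51 = 82.19 kN.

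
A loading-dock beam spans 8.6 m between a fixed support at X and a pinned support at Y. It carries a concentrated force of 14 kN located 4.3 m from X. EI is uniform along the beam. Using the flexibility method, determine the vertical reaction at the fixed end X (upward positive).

R_X = 9.625 kN

Take the reaction at Y as the redundant and release it; the primary structure is a cantilever fixed at X.
Deflection at Y on the released cantilever, summing each load's contribution:
  point load 14 at a = 4.3: Pa²(3L − a)/(6EI) = 927.6/EI
Flexibility coefficient — unit upward force at Y: δ_{YY} = L³/(3EI) = 212/EI.
The prop prevents deflection at Y: R_Y = δ_0/δ_{YY} = 927.6/212 = 4.375 kN.
Vertical equilibrium: R_X = ΣP − R_Y = 14 − 4.375 = 9.625 kN.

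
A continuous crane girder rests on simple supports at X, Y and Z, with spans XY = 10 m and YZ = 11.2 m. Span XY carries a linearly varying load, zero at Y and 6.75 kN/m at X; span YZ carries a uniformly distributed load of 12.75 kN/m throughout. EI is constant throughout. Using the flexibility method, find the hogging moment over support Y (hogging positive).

M_Y = 124.2 kN·m

Insert a hinge at Y; M_Y is the redundant, and each span becomes simply supported.
Discontinuity in slope at Y on the released structure — sum the simple-span end rotations:
  span XY: triangular load, peak 6.75: 7w₀L³/(360EI) = 131.2/EI
  span YZ: UDL 12.75: wL³/(24EI) = 746.4/EI
  relative rotation θ_0 = (131.2 + 746.4)/EI = 877.6/EI
A unit hogging moment at Y produces rotation L₁/(3EI) + L₂/(3EI) = 7.067/EI.
Compatibility: M_Y·(L₁+L₂)/(3EI) = θ_0, giving M_Y = 124.2 kN·m (hogging).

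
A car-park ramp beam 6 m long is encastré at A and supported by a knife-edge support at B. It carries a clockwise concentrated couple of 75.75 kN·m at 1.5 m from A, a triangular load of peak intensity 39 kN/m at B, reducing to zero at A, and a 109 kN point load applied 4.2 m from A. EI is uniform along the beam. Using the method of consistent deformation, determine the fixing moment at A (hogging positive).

Take the reaction at B as the redundant and release it; the primary structure is a cantilever fixed at A.
Deflection at B on the released cantilever, summing each load's contribution:
  clockwise couple 75.75 at a = 1.5: M₀a(2L − a)/(2EI) = 596.5/EI
  triangular load, peak 39 at the free end: 11w₀L⁴/(120EI) = 4633/EI
  point load 109 at a = 4.2: Pa²(3L − a)/(6EI) = 4422/EI
  δ_0 = 9652/EI
Flexibility coefficient — unit upward force at B: δ_{BB} = L³/(3EI) = 72/EI.
Compatibility at B: δ_0 − R_B·δ_{BB} = 0, so R_B = 9652/72 = 134.1 kN.
Moment equilibrium about A: M_A = Σ(load moments about A) − R_B·L = 1002 − 134.1×6 = 197.2 kN·m.

M_A = 197.2 kN·m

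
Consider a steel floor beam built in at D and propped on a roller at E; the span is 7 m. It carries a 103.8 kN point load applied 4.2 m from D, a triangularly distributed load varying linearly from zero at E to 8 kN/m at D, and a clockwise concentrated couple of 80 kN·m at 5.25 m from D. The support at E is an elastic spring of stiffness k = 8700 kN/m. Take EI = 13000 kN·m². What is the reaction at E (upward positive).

R_E = 65.65 kN

Choose R_E as the redundant. The primary structure is the cantilever fixed at D.
Primary-structure tip deflection at E by superposition:
  point load 103.8 at a = 4.2: Pa²(3L − a)/(6EI) = 5127/EI
  triangular load, peak 8 at the fixed end: w₀L⁴/(30EI) = 640.3/EI
  clockwise couple 80 at a = 5.25: M₀a(2L − a)/(2EI) = 1838/EI
  δ_0 = 7605/EI
Tip deflection under a unit load at E: L³/(3EI) = 114.3/EI.
With EI = 13000 kN·m²: δ_0 = 0.58497 m and δ_{EE} = 0.008795 m/kN.
Compatibility — the spring shortens by R_E/k under the reaction it provides: δ_0 − R_E·δ_{EE} = R_E/k. With 1/k = 0.000115 m/kN, R_E = δ_0 / (δ_{EE} + 1/k) = 0.58497 / (0.008795 + 0.000115) = 65.65 kN.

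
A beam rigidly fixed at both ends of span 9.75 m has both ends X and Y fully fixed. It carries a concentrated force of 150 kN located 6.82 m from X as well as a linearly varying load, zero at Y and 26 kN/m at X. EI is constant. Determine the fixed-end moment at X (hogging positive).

M_X = 216 kN·m

Take the two fixed-end moments M_X, M_Y as redundants; the released structure is the simple span XY.
End rotations of the released simple span under the applied load (×1/EI):
  at X: point load 150 at a = 6.82: Pab(L + b)/(6LEI) = 649.7/EI
  at Y: point load 150 at a = 6.82: Pab(L + a)/(6LEI) = 849/EI
  at X: triangular load, peak 26: w₀L³/(45EI) = 535.5/EI
  at Y: triangular load, peak 26: 7w₀L³/(360EI) = 468.6/EI
  θ_X0 = 1185/EI,  θ_Y0 = 1318/EI
Flexibility coefficients: a unit moment at one end gives L/(3EI) there and L/(6EI) at the far end, so f₁₁ = f₂₂ = 3.25/EI and f₁₂ = f₂₁ = 1.625/EI.
Compatibility — zero rotation at each built-in end:
  3.25 M_X + 1.625 M_Y = 1185
  1.625 M_X + 3.25 M_Y = 1318
Solving the pair gives M_X = 216 kN·m and M_Y = 297.4 kN·m (hogging).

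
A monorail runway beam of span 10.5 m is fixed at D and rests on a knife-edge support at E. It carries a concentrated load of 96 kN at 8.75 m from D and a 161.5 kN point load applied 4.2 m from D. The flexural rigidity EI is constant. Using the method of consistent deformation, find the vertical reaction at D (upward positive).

R_D = 151.7 kN

Choose R_E as the redundant. The primary structure is the cantilever fixed at D.
Primary-structure tip deflection at E by superposition:
  point load 96 at a = 8.75: Pa²(3L − a)/(6EI) = 27869/EI
  point load 161.5 at a = 4.2: Pa²(3L − a)/(6EI) = 12962/EI
  δ_0 = 40831/EI
Flexibility coefficient — unit upward force at E: δ_{EE} = L³/(3EI) = 385.9/EI.
Compatibility at E: δ_0 − R_E·δ_{EE} = 0, so R_E = 40831/385.9 = 105.8 kN.
Vertical equilibrium: R_D = ΣP − R_E = 257.5 − 105.8 = 151.7 kN.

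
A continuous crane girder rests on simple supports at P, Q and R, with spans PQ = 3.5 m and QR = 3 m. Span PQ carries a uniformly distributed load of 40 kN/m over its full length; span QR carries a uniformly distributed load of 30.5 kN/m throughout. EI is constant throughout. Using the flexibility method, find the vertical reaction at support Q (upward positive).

Take M_Q as the redundant. Released structure: two simple spans PQ and QR with a hinge at Q.
Rotations at Q on the released spans (each span's end-slope, ×1/EI):
  span PQ: UDL 40: wL³/(24EI) = 71.46/EI
  span QR: UDL 30.5: wL³/(24EI) = 34.31/EI
  relative rotation θ_0 = (71.46 + 34.31)/EI = 105.8/EI
A unit hogging moment at Q produces rotation L₁/(3EI) + L₂/(3EI) = 2.167/EI.
Slope continuity at Q: θ_0 = M_Q·2.167/EI, so M_Q = 105.8/2.167 = 48.82 kN·m (hogging).
Span PQ, ΣM about P with M_Q applied at Q: R_Q^{PQ}·3.5 = 245 + 48.82, so R_Q^{PQ} = 83.95 kN and R_P = 140 − 83.95 = 56.05 kN.
Span QR, ΣM about R: R_Q^{QR}·3 = 137.2 + 48.82, so R_Q^{QR} = 62.02 kN and R_R = 91.5 − 62.02 = 29.48 kN.
R_Q = 83.95 + 62.02 = 146 kN.

R_Q = 146 kN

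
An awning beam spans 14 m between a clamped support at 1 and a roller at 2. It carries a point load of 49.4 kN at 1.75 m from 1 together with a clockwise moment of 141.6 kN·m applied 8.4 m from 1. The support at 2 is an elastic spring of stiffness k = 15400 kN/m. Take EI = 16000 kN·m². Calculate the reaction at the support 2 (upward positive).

Take the reaction at 2 as the redundant and release it; the primary structure is a cantilever fixed at 1.
Downward deflection at the released point 2 due to the loads:
  point load 49.4 at a = 1.75: Pa²(3L − a)/(6EI) = 1015/EI
  clockwise couple 141.6 at a = 8.4: M₀a(2L − a)/(2EI) = 11657/EI
  δ_0 = 12671/EI
Tip deflection under a unit load at 2: L³/(3EI) = 914.7/EI.
With EI = 16000 kN·m²: δ_0 = 0.79196 m and δ_{22} = 0.057167 m/kN.
Compatibility — the spring shortens by R_2/k under the reaction it provides: δ_0 − R_2·δ_{22} = R_2/k. With 1/k = 0.000065 m/kN, R_2 = δ_0 / (δ_{22} + 1/k) = 0.79196 / (0.057167 + 0.000065) = 13.84 kN.

R_2 = 13.84 kN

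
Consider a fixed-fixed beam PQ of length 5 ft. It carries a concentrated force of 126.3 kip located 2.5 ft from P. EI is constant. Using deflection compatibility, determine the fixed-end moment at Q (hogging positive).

M_Q = 78.94 kip·ft

Take the two fixed-end moments M_P, M_Q as redundants; the released structure is the simple span PQ.
End rotations of the released simple span under the applied load (×1/EI):
  at P: point load 126.3 at a = 2.5: Pab(L + b)/(6LEI) = 197.3/EI
  at Q: point load 126.3 at a = 2.5: Pab(L + a)/(6LEI) = 197.3/EI
  θ_P0 = 197.3/EI,  θ_Q0 = 197.3/EI
Flexibility coefficients: a unit moment at one end gives L/(3EI) there and L/(6EI) at the far end, so f₁₁ = f₂₂ = 1.667/EI and f₁₂ = f₂₁ = 0.8333/EI.
Compatibility — zero rotation at each built-in end:
  1.667 M_P + 0.8333 M_Q = 197.3
  0.8333 M_P + 1.667 M_Q = 197.3
Solving the pair gives M_P = 78.94 kip·ft and M_Q = 78.94 kip·ft (hogging).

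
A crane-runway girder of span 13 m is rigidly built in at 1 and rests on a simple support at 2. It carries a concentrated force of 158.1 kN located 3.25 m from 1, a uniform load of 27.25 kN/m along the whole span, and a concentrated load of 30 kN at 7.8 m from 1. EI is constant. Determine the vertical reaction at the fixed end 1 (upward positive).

Release the roller at 2. Primary structure: cantilever fixed at 1.
Downward deflection at the released point 2 due to the loads:
  point load 158.1 at a = 3.25: Pa²(3L − a)/(6EI) = 9950/EI
  UDL 27.25: wL⁴/(8EI) = 97286/EI
  point load 30 at a = 7.8: Pa²(3L − a)/(6EI) = 9491/EI
  δ_0 = 116727/EI
Flexibility coefficient — unit upward force at 2: δ_{22} = L³/(3EI) = 732.3/EI.
Compatibility at 2: δ_0 − R_2·δ_{22} = 0, so R_2 = 116727/732.3 = 159.4 kN.
Vertical equilibrium: R_1 = ΣP − R_2 = 542.4 − 159.4 = 383 kN.

R_1 = 383 kN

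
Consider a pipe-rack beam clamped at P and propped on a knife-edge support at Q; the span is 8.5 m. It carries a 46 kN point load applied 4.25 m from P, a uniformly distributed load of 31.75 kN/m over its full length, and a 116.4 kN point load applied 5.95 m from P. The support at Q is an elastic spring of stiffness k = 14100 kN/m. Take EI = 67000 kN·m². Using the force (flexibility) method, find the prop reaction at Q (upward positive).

Take the reaction at Q as the redundant and release it; the primary structure is a cantilever fixed at P.
Free-end deflection of the primary structure under the applied loading (downward +):
  point load 46 at a = 4.25: Pa²(3L − a)/(6EI) = 2943/EI
  UDL 31.75: wL⁴/(8EI) = 20717/EI
  point load 116.4 at a = 5.95: Pa²(3L − a)/(6EI) = 13427/EI
  δ_0 = 37087/EI
Flexibility coefficient — unit upward force at Q: δ_{QQ} = L³/(3EI) = 204.7/EI.
With EI = 67000 kN·m²: δ_0 = 0.55354 m and δ_{QQ} = 0.003055 m/kN.
Compatibility — the spring shortens by R_Q/k under the reaction it provides: δ_0 − R_Q·δ_{QQ} = R_Q/k. With 1/k = 0.000071 m/kN, R_Q = δ_0 / (δ_{QQ} + 1/k) = 0.55354 / (0.003055 + 0.000071) = 177.1 kN.

R_Q = 177.1 kN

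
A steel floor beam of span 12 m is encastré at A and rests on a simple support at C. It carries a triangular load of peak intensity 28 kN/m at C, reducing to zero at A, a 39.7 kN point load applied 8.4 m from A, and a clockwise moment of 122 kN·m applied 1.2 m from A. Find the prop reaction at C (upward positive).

R_C = 117.7 kN

Release the roller at C. Primary structure: cantilever fixed at A.
Deflection at C on the released cantilever, summing each load's contribution:
  triangular load, peak 28 at the free end: 11w₀L⁴/(120EI) = 53222/EI
  point load 39.7 at a = 8.4: Pa²(3L − a)/(6EI) = 12886/EI
  clockwise couple 122 at a = 1.2: M₀a(2L − a)/(2EI) = 1669/EI
  δ_0 = 67777/EI
Tip deflection under a unit load at C: L³/(3EI) = 576/EI.
Compatibility at C: δ_0 − R_C·δ_{CC} = 0, so R_C = 67777/576 = 117.7 kN.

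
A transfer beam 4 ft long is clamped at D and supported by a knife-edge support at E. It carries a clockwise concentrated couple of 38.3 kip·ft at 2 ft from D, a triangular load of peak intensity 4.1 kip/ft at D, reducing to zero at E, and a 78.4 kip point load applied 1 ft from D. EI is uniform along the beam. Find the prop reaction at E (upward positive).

Choose R_E as the redundant. The primary structure is the cantilever fixed at D.
Primary-structure tip deflection at E by superposition:
  clockwise couple 38.3 at a = 2: M₀a(2L − a)/(2EI) = 229.8/EI
  triangular load, peak 4.1 at the fixed end: w₀L⁴/(30EI) = 34.99/EI
  point load 78.4 at a = 1: Pa²(3L − a)/(6EI) = 143.7/EI
  δ_0 = 408.5/EI
Tip deflection under a unit load at E: L³/(3EI) = 21.33/EI.
Compatibility at E: δ_0 − R_E·δ_{EE} = 0, so R_E = 408.5/21.33 = 19.15 kip.

R_E = 19.15 kip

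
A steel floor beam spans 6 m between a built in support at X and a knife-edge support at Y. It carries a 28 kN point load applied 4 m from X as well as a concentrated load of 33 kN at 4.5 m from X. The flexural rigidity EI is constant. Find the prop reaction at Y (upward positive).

Remove the prop at Y; the released (primary) structure is a cantilever built in at X.
Downward deflection at the released point Y due to the loads:
  point load 28 at a = 4: Pa²(3L − a)/(6EI) = 1045/EI
  point load 33 at a = 4.5: Pa²(3L − a)/(6EI) = 1504/EI
  δ_0 = 2549/EI
Tip deflection under a unit load at Y: L³/(3EI) = 72/EI.
The prop prevents deflection at Y: R_Y = δ_0/δ_{YY} = 2549/72 = 35.4 kN.

R_Y = 35.4 kN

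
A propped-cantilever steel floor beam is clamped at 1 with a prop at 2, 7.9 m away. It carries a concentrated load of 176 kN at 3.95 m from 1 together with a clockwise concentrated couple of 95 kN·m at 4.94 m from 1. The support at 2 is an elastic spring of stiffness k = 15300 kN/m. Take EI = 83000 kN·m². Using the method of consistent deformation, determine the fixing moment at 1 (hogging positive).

Remove the prop at 2; the released (primary) structure is a cantilever built in at 1.
Downward deflection at the released point 2 due to the loads:
  point load 176 at a = 3.95: Pa²(3L − a)/(6EI) = 9039/EI
  clockwise couple 95 at a = 4.94: M₀a(2L − a)/(2EI) = 2548/EI
  δ_0 = 11587/EI
Tip deflection under a unit load at 2: L³/(3EI) = 164.3/EI.
With EI = 83000 kN·m²: δ_0 = 0.13961 m and δ_{22} = 0.00198 m/kN.
Compatibility — the spring shortens by R_2/k under the reaction it provides: δ_0 − R_2·δ_{22} = R_2/k. With 1/k = 0.000065 m/kN, R_2 = δ_0 / (δ_{22} + 1/k) = 0.13961 / (0.00198 + 0.000065) = 68.25 kN.
Moment equilibrium about 1: M_1 = Σ(load moments about 1) − R_2·L = 790.2 − 68.25×7.9 = 251 kN·m.

M_1 = 251 kN·m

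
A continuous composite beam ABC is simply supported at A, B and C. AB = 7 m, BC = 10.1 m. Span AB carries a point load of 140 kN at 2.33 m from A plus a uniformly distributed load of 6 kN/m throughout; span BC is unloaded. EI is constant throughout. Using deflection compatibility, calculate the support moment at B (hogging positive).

M_B = 74.41 kN·m

Take M_B as the redundant. Released structure: two simple spans AB and BC with a hinge at B.
End slopes at the hinge B, treating each span as simply supported:
  span AB: point load 140 at a = 2.33: Pab(L + a)/(6LEI) = 338.4/EI
  span AB: UDL 6: wL³/(24EI) = 85.75/EI
  relative rotation θ_0 = (424.2 + 0)/EI = 424.2/EI
A unit hogging moment at B produces rotation L₁/(3EI) + L₂/(3EI) = 5.7/EI.
Compatibility: M_B·(L₁+L₂)/(3EI) = θ_0, giving M_B = 74.41 kN·m (hogging).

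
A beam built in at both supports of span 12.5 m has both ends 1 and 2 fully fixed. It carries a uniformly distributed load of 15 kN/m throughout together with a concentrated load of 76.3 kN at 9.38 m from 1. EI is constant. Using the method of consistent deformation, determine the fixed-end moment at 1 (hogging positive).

Take the two fixed-end moments M_1, M_2 as redundants; the released structure is the simple span 12.
On the primary (simply-supported) span, the end slopes from the loading are:
  at 1: UDL 15: wL³/(24EI) = 1221/EI
  at 2: UDL 15: wL³/(24EI) = 1221/EI
  at 1: point load 76.3 at a = 9.38: Pab(L + b)/(6LEI) = 465.1/EI
  at 2: point load 76.3 at a = 9.38: Pab(L + a)/(6LEI) = 651.4/EI
  θ_10 = 1686/EI,  θ_20 = 1872/EI
Flexibility coefficients: a unit moment at one end gives L/(3EI) there and L/(6EI) at the far end, so f₁₁ = f₂₂ = 4.167/EI and f₁₂ = f₂₁ = 2.083/EI.
Compatibility — zero rotation at each built-in end:
  4.167 M_1 + 2.083 M_2 = 1686
  2.083 M_1 + 4.167 M_2 = 1872
Solving the pair gives M_1 = 239.9 kN·m and M_2 = 329.4 kN·m (hogging).

M_1 = 239.9 kN·m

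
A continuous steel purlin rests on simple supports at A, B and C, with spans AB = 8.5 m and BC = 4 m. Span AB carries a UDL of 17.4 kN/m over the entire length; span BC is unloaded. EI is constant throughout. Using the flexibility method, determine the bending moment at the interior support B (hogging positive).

M_B = 106.9 kN·m

Take M_B as the redundant. Released structure: two simple spans AB and BC with a hinge at B.
End slopes at the hinge B, treating each span as simply supported:
  span AB: UDL 17.4: wL³/(24EI) = 445.2/EI
  relative rotation θ_0 = (445.2 + 0)/EI = 445.2/EI
A unit hogging moment at B produces rotation L₁/(3EI) + L₂/(3EI) = 4.167/EI.
Compatibility: M_B·(L₁+L₂)/(3EI) = θ_0, giving M_B = 106.9 kN·m (hogging).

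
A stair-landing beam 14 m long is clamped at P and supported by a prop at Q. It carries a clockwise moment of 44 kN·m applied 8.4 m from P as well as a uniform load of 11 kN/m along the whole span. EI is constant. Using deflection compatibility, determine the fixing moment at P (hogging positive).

M_P = 258.1 kN·m

Release the roller at Q. Primary structure: cantilever fixed at P.
Deflection at Q on the released cantilever, summing each load's contribution:
  clockwise couple 44 at a = 8.4: M₀a(2L − a)/(2EI) = 3622/EI
  UDL 11: wL⁴/(8EI) = 52822/EI
  δ_0 = 56444/EI
Flexibility coefficient — unit upward force at Q: δ_{QQ} = L³/(3EI) = 914.7/EI.
Compatibility at Q: δ_0 − R_Q·δ_{QQ} = 0, so R_Q = 56444/914.7 = 61.71 kN.
Moment equilibrium about P: M_P = Σ(load moments about P) − R_Q·L = 1122 − 61.71×14 = 258.1 kN·m.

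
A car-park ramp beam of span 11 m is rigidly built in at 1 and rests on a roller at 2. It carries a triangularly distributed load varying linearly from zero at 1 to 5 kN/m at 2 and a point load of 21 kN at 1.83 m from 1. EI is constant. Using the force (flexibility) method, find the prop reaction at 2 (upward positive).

R_2 = 15.95 kN

Remove the prop at 2; the released (primary) structure is a cantilever built in at 1.
Deflection at 2 on the released cantilever, summing each load's contribution:
  triangular load, peak 5 at the free end: 11w₀L⁴/(120EI) = 6710/EI
  point load 21 at a = 1.83: Pa²(3L − a)/(6EI) = 365.3/EI
  δ_0 = 7076/EI
Flexibility coefficient — unit upward force at 2: δ_{22} = L³/(3EI) = 443.7/EI.
Compatibility at 2: δ_0 − R_2·δ_{22} = 0, so R_2 = 7076/443.7 = 15.95 kN.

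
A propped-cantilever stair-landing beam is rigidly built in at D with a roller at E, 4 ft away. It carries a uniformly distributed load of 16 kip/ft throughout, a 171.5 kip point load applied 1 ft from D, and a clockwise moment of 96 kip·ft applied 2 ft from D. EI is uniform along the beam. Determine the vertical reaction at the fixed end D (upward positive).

Release the roller at E. Primary structure: cantilever fixed at D.
Downward deflection at the released point E due to the loads:
  UDL 16: wL⁴/(8EI) = 512/EI
  point load 171.5 at a = 1: Pa²(3L − a)/(6EI) = 314.4/EI
  clockwise couple 96 at a = 2: M₀a(2L − a)/(2EI) = 576/EI
  δ_0 = 1402/EI
Flexibility coefficient — unit upward force at E: δ_{EE} = L³/(3EI) = 21.33/EI.
Compatibility at E: δ_0 − R_E·δ_{EE} = 0, so R_E = 1402/21.33 = 65.74 kip.
Vertical equilibrium: R_D = ΣP − R_E = 235.5 − 65.74 = 169.8 kip.

R_D = 169.8 kip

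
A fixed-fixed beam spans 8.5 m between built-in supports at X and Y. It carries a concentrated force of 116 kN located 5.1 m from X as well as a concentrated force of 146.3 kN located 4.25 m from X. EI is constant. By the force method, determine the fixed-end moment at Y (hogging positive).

Release both end moments; the primary structure is a simply-supported span XY with redundants M_X and M_Y.
End rotations of the released simple span under the applied load (×1/EI):
  at X: point load 116 at a = 5.1: Pab(L + b)/(6LEI) = 469.3/EI
  at Y: point load 116 at a = 5.1: Pab(L + a)/(6LEI) = 536.4/EI
  at X: point load 146.3 at a = 4.25: Pab(L + b)/(6LEI) = 660.6/EI
  at Y: point load 146.3 at a = 4.25: Pab(L + a)/(6LEI) = 660.6/EI
  θ_X0 = 1130/EI,  θ_Y0 = 1197/EI
Flexibility coefficients: a unit moment at one end gives L/(3EI) there and L/(6EI) at the far end, so f₁₁ = f₂₂ = 2.833/EI and f₁₂ = f₂₁ = 1.417/EI.
Compatibility — zero rotation at each built-in end:
  2.833 M_X + 1.417 M_Y = 1130
  1.417 M_X + 2.833 M_Y = 1197
Solving the pair gives M_X = 250.1 kN·m and M_Y = 297.4 kN·m (hogging).

M_Y = 297.4 kN·m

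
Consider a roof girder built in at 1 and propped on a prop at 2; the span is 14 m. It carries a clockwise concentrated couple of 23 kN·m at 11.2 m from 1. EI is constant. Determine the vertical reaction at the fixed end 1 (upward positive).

R_1 = -2.366 kN

Choose R_2 as the redundant. The primary structure is the cantilever fixed at 1.
Primary-structure tip deflection at 2 by superposition:
  clockwise couple 23 at a = 11.2: M₀a(2L − a)/(2EI) = 2164/EI
Flexibility coefficient — unit upward force at 2: δ_{22} = L³/(3EI) = 914.7/EI.
Compatibility at 2: δ_0 − R_2·δ_{22} = 0, so R_2 = 2164/914.7 = 2.366 kN.
Vertical equilibrium: R_1 = ΣP − R_2 = 0 − 2.366 = -2.366 kN.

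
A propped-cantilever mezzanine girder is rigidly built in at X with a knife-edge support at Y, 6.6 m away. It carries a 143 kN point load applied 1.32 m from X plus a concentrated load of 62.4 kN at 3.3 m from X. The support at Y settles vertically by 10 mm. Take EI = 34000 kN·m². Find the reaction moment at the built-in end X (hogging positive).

M_X = 236.5 kN·m

Choose R_Y as the redundant. The primary structure is the cantilever fixed at X.
Downward deflection at the released point Y due to the loads:
  point load 143 at a = 1.32: Pa²(3L − a)/(6EI) = 767.4/EI
  point load 62.4 at a = 3.3: Pa²(3L − a)/(6EI) = 1869/EI
  δ_0 = 2636/EI
Flexibility coefficient — unit upward force at Y: δ_{YY} = L³/(3EI) = 95.83/EI.
With EI = 34000 kN·m²: δ_0 = 0.077534 m and δ_{YY} = 0.002819 m/kN.
Compatibility — the beam at Y must follow the support down by 0.01 m: δ_0 − R_Y·δ_{YY} = 0.01, so R_Y = (0.077534 − 0.01)/0.002819 = 23.96 kN.
Moment equilibrium about X: M_X = Σ(load moments about X) − R_Y·L = 394.7 − 23.96×6.6 = 236.5 kN·m.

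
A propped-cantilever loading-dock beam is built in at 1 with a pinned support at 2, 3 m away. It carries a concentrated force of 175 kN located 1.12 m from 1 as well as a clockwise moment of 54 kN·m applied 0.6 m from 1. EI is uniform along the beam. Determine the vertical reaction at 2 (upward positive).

Choose R_2 as the redundant. The primary structure is the cantilever fixed at 1.
Downward deflection at the released point 2 due to the loads:
  point load 175 at a = 1.12: Pa²(3L − a)/(6EI) = 288.3/EI
  clockwise couple 54 at a = 0.6: M₀a(2L − a)/(2EI) = 87.48/EI
  δ_0 = 375.8/EI
Tip deflection under a unit load at 2: L³/(3EI) = 9/EI.
The prop prevents deflection at 2: R_2 = δ_0/δ_{22} = 375.8/9 = 41.75 kN.

R_2 = 41.75 kN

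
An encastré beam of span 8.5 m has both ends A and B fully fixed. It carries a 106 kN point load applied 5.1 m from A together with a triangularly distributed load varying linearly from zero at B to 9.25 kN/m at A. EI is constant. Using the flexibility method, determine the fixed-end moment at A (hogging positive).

Take the two fixed-end moments M_A, M_B as redundants; the released structure is the simple span AB.
Simple-span end rotations at A and B under the given loads:
  at A: point load 106 at a = 5.1: Pab(L + b)/(6LEI) = 428.9/EI
  at B: point load 106 at a = 5.1: Pab(L + a)/(6LEI) = 490.1/EI
  at A: triangular load, peak 9.25: w₀L³/(45EI) = 126.2/EI
  at B: triangular load, peak 9.25: 7w₀L³/(360EI) = 110.5/EI
  θ_A0 = 555.1/EI,  θ_B0 = 600.6/EI
Flexibility coefficients: a unit moment at one end gives L/(3EI) there and L/(6EI) at the far end, so f₁₁ = f₂₂ = 2.833/EI and f₁₂ = f₂₁ = 1.417/EI.
Compatibility — zero rotation at each built-in end:
  2.833 M_A + 1.417 M_B = 555.1
  1.417 M_A + 2.833 M_B = 600.6
Solving the pair gives M_A = 119.9 kN·m and M_B = 152 kN·m (hogging).

M_A = 119.9 kN·m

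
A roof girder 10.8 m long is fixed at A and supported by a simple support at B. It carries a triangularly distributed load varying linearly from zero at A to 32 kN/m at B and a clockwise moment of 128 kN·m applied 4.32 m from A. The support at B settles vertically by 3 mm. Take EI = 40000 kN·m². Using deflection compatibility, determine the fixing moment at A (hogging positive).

M_A = 225.9 kN·m

Remove the prop at B; the released (primary) structure is a cantilever built in at A.
Downward deflection at the released point B due to the loads:
  triangular load, peak 32 at the free end: 11w₀L⁴/(120EI) = 39908/EI
  clockwise couple 128 at a = 4.32: M₀a(2L − a)/(2EI) = 4778/EI
  δ_0 = 44685/EI
Flexibility coefficient — unit upward force at B: δ_{BB} = L³/(3EI) = 419.9/EI.
With EI = 40000 kN·m²: δ_0 = 1.1171 m and δ_{BB} = 0.010498 m/kN.
Compatibility — the beam at B must follow the support down by 0.003 m: δ_0 − R_B·δ_{BB} = 0.003, so R_B = (1.1171 − 0.003)/0.010498 = 106.1 kN.
Moment equilibrium about A: M_A = Σ(load moments about A) − R_B·L = 1372 − 106.1×10.8 = 225.9 kN·m.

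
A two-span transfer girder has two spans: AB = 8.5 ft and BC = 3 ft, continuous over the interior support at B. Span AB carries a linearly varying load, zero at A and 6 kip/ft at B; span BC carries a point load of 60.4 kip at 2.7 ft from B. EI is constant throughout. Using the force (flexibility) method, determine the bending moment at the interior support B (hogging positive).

Take M_B as the redundant. Released structure: two simple spans AB and BC with a hinge at B.
Discontinuity in slope at B on the released structure — sum the simple-span end rotations:
  span AB: triangular load, peak 6: w₀L³/(45EI) = 81.88/EI
  span BC: point load 60.4 at a = 2.7: Pab(L + b)/(6LEI) = 8.969/EI
  relative rotation θ_0 = (81.88 + 8.969)/EI = 90.85/EI
A unit hogging moment at B produces rotation L₁/(3EI) + L₂/(3EI) = 3.833/EI.
Slope continuity at B: θ_0 = M_B·3.833/EI, so M_B = 90.85/3.833 = 23.7 kip·ft (hogging).

M_B = 23.7 kip·ft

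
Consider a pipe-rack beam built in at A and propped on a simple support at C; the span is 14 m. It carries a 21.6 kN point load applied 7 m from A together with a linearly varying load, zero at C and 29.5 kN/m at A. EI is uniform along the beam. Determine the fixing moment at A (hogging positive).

Remove the prop at C; the released (primary) structure is a cantilever built in at A.
Free-end deflection of the primary structure under the applied loading (downward +):
  point load 21.6 at a = 7: Pa²(3L − a)/(6EI) = 6174/EI
  triangular load, peak 29.5 at the fixed end: w₀L⁴/(30EI) = 37776/EI
  δ_0 = 43950/EI
Flexibility coefficient — unit upward force at C: δ_{CC} = L³/(3EI) = 914.7/EI.
The prop prevents deflection at C: R_C = δ_0/δ_{CC} = 43950/914.7 = 48.05 kN.
Moment equilibrium about A: M_A = Σ(load moments about A) − R_C·L = 1115 − 48.05×14 = 442.2 kN·m.

M_A = 442.2 kN·m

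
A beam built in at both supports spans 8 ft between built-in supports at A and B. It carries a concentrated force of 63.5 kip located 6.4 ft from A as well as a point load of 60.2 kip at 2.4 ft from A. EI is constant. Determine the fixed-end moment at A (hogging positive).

M_A = 87.05 kip·ft

Release both end moments; the primary structure is a simply-supported span AB with redundants M_A and M_B.
On the primary (simply-supported) span, the end slopes from the loading are:
  at A: point load 63.5 at a = 6.4: Pab(L + b)/(6LEI) = 130/EI
  at B: point load 63.5 at a = 6.4: Pab(L + a)/(6LEI) = 195.1/EI
  at A: point load 60.2 at a = 2.4: Pab(L + b)/(6LEI) = 229.2/EI
  at B: point load 60.2 at a = 2.4: Pab(L + a)/(6LEI) = 175.3/EI
  θ_A0 = 359.3/EI,  θ_B0 = 370.4/EI
Flexibility coefficients: a unit moment at one end gives L/(3EI) there and L/(6EI) at the far end, so f₁₁ = f₂₂ = 2.667/EI and f₁₂ = f₂₁ = 1.333/EI.
Compatibility — zero rotation at each built-in end:
  2.667 M_A + 1.333 M_B = 359.3
  1.333 M_A + 2.667 M_B = 370.4
Solving the pair gives M_A = 87.05 kip·ft and M_B = 95.36 kip·ft (hogging).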